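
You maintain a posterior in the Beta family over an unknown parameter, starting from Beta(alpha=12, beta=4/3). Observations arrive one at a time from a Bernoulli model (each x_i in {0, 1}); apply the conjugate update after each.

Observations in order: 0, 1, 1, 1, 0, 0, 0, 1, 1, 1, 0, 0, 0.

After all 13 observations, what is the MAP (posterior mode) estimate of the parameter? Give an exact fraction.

51/73

obs 1: x=0 → posterior Beta(12, 7/3)
obs 2: x=1 → posterior Beta(13, 7/3)
obs 3: x=1 → posterior Beta(14, 7/3)
obs 4: x=1 → posterior Beta(15, 7/3)
obs 5: x=0 → posterior Beta(15, 10/3)
obs 6: x=0 → posterior Beta(15, 13/3)
obs 7: x=0 → posterior Beta(15, 16/3)
obs 8: x=1 → posterior Beta(16, 16/3)
obs 9: x=1 → posterior Beta(17, 16/3)
obs 10: x=1 → posterior Beta(18, 16/3)
obs 11: x=0 → posterior Beta(18, 19/3)
obs 12: x=0 → posterior Beta(18, 22/3)
obs 13: x=0 → posterior Beta(18, 25/3)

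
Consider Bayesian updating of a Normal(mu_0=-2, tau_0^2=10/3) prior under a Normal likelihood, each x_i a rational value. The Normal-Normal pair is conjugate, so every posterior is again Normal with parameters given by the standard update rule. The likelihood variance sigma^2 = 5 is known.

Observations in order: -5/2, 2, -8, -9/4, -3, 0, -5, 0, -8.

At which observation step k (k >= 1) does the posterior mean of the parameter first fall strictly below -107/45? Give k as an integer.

obs 1: x=-5/2 → posterior Normal(-11/5, 2)
obs 2: x=2 → posterior Normal(-1, 10/7)
obs 3: x=-8 → posterior Normal(-23/9, 10/9)
obs 4: x=-9/4 → posterior Normal(-5/2, 10/11)
obs 5: x=-3 → posterior Normal(-67/26, 10/13)
obs 6: x=0 → posterior Normal(-67/30, 2/3)
obs 7: x=-5 → posterior Normal(-87/34, 10/17)
obs 8: x=0 → posterior Normal(-87/38, 10/19)
obs 9: x=-8 → posterior Normal(-17/6, 10/21)

k = 3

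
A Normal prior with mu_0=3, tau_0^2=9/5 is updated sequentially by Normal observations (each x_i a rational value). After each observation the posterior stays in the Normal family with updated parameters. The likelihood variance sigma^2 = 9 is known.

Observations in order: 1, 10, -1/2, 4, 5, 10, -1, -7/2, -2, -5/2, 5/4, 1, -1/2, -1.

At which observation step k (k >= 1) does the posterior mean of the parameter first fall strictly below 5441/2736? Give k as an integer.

obs 1: x=1 → posterior Normal(8/3, 3/2)
obs 2: x=10 → posterior Normal(26/7, 9/7)
obs 3: x=-1/2 → posterior Normal(51/16, 9/8)
obs 4: x=4 → posterior Normal(59/18, 1)
obs 5: x=5 → posterior Normal(69/20, 9/10)
obs 6: x=10 → posterior Normal(89/22, 9/11)
obs 7: x=-1 → posterior Normal(29/8, 3/4)
obs 8: x=-7/2 → posterior Normal(40/13, 9/13)
obs 9: x=-2 → posterior Normal(19/7, 9/14)
obs 10: x=-5/2 → posterior Normal(71/30, 3/5)
obs 11: x=5/4 → posterior Normal(147/64, 9/16)
obs 12: x=1 → posterior Normal(151/68, 9/17)
obs 13: x=-1/2 → posterior Normal(149/72, 1/2)
obs 14: x=-1 → posterior Normal(145/76, 9/19)

k = 14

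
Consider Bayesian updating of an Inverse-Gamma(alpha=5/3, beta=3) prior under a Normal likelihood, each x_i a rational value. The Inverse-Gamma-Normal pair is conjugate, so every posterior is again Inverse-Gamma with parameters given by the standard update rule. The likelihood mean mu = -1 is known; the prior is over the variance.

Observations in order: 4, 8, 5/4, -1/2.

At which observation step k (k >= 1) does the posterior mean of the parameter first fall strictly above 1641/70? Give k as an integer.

k = 2

obs 1: x=4 → posterior Inverse-Gamma(13/6, 31/2)
obs 2: x=8 → posterior Inverse-Gamma(8/3, 56)
obs 3: x=5/4 → posterior Inverse-Gamma(19/6, 1873/32)
obs 4: x=-1/2 → posterior Inverse-Gamma(11/3, 1877/32)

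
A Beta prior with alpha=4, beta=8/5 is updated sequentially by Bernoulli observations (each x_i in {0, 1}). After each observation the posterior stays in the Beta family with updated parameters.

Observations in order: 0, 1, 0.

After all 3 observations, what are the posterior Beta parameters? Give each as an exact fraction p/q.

obs 1: x=0 → posterior Beta(4, 13/5)
obs 2: x=1 → posterior Beta(5, 13/5)
obs 3: x=0 → posterior Beta(5, 18/5)

alpha=5, beta=18/5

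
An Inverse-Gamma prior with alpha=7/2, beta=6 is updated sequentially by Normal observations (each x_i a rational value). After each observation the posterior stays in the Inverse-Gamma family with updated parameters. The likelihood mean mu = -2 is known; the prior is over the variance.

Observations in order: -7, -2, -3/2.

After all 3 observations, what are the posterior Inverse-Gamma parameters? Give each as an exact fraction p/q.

alpha=5, beta=149/8

obs 1: x=-7 → posterior Inverse-Gamma(4, 37/2)
obs 2: x=-2 → posterior Inverse-Gamma(9/2, 37/2)
obs 3: x=-3/2 → posterior Inverse-Gamma(5, 149/8)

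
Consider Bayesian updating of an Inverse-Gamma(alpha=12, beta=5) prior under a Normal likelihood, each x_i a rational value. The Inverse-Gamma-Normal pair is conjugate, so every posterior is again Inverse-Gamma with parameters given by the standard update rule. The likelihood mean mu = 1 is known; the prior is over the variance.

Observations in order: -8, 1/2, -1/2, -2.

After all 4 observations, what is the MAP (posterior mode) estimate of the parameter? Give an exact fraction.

obs 1: x=-8 → posterior Inverse-Gamma(25/2, 91/2)
obs 2: x=1/2 → posterior Inverse-Gamma(13, 365/8)
obs 3: x=-1/2 → posterior Inverse-Gamma(27/2, 187/4)
obs 4: x=-2 → posterior Inverse-Gamma(14, 205/4)

41/12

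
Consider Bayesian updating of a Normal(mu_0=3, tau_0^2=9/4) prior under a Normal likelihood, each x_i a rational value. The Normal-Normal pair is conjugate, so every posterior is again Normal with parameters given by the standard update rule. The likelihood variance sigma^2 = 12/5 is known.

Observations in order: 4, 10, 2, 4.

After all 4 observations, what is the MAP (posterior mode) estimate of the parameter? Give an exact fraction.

obs 1: x=4 → posterior Normal(108/31, 36/31)
obs 2: x=10 → posterior Normal(129/23, 18/23)
obs 3: x=2 → posterior Normal(288/61, 36/61)
obs 4: x=4 → posterior Normal(87/19, 9/19)

87/19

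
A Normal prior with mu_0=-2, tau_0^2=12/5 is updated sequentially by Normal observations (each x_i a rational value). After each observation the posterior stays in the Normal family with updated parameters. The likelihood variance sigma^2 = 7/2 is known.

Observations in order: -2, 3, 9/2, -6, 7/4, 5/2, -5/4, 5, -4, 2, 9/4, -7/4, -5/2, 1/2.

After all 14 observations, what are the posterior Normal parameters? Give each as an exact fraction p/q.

obs 1: x=-2 → posterior Normal(-2, 84/59)
obs 2: x=3 → posterior Normal(-46/83, 84/83)
obs 3: x=9/2 → posterior Normal(62/107, 84/107)
obs 4: x=-6 → posterior Normal(-82/131, 84/131)
obs 5: x=7/4 → posterior Normal(-8/31, 84/155)
obs 6: x=5/2 → posterior Normal(20/179, 84/179)
obs 7: x=-5/4 → posterior Normal(-10/203, 12/29)
obs 8: x=5 → posterior Normal(110/227, 84/227)
obs 9: x=-4 → posterior Normal(14/251, 84/251)
obs 10: x=2 → posterior Normal(62/275, 84/275)
obs 11: x=9/4 → posterior Normal(116/299, 84/299)
obs 12: x=-7/4 → posterior Normal(74/323, 84/323)
obs 13: x=-5/2 → posterior Normal(14/347, 84/347)
obs 14: x=1/2 → posterior Normal(26/371, 12/53)

mu_0=26/371, tau_0^2=12/53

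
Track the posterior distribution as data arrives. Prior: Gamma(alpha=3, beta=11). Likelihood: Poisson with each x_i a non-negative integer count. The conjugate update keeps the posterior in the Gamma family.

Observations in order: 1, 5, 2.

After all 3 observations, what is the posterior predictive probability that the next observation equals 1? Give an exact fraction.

obs 1: x=1 → posterior Gamma(4, 12)
obs 2: x=5 → posterior Gamma(9, 13)
obs 3: x=2 → posterior Gamma(11, 14)

44545216866304/129746337890625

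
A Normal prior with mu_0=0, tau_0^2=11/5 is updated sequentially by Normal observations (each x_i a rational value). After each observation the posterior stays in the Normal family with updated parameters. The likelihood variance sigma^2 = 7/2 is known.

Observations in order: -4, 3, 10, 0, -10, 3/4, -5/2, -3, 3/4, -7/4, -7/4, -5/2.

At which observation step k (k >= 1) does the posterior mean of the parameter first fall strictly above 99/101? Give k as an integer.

obs 1: x=-4 → posterior Normal(-88/57, 77/57)
obs 2: x=3 → posterior Normal(-22/79, 77/79)
obs 3: x=10 → posterior Normal(198/101, 77/101)
obs 4: x=0 → posterior Normal(66/41, 77/123)
obs 5: x=-10 → posterior Normal(-22/145, 77/145)
obs 6: x=3/4 → posterior Normal(-11/334, 77/167)
obs 7: x=-5/2 → posterior Normal(-121/378, 11/27)
obs 8: x=-3 → posterior Normal(-253/422, 77/211)
obs 9: x=3/4 → posterior Normal(-110/233, 77/233)
obs 10: x=-7/4 → posterior Normal(-99/170, 77/255)
obs 11: x=-7/4 → posterior Normal(-187/277, 77/277)
obs 12: x=-5/2 → posterior Normal(-242/299, 77/299)

k = 3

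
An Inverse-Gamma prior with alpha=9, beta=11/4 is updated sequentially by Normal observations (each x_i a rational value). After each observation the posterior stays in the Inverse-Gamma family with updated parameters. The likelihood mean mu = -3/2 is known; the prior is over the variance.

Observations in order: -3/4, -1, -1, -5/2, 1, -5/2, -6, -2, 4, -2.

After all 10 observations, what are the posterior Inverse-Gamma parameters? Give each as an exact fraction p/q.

alpha=14, beta=1053/32

obs 1: x=-3/4 → posterior Inverse-Gamma(19/2, 97/32)
obs 2: x=-1 → posterior Inverse-Gamma(10, 101/32)
obs 3: x=-1 → posterior Inverse-Gamma(21/2, 105/32)
obs 4: x=-5/2 → posterior Inverse-Gamma(11, 121/32)
obs 5: x=1 → posterior Inverse-Gamma(23/2, 221/32)
obs 6: x=-5/2 → posterior Inverse-Gamma(12, 237/32)
obs 7: x=-6 → posterior Inverse-Gamma(25/2, 561/32)
obs 8: x=-2 → posterior Inverse-Gamma(13, 565/32)
obs 9: x=4 → posterior Inverse-Gamma(27/2, 1049/32)
obs 10: x=-2 → posterior Inverse-Gamma(14, 1053/32)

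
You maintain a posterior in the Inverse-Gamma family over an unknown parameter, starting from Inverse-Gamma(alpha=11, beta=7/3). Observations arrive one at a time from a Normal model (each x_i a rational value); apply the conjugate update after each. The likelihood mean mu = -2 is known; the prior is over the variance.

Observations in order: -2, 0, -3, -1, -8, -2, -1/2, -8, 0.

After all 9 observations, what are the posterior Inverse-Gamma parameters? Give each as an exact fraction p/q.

obs 1: x=-2 → posterior Inverse-Gamma(23/2, 7/3)
obs 2: x=0 → posterior Inverse-Gamma(12, 13/3)
obs 3: x=-3 → posterior Inverse-Gamma(25/2, 29/6)
obs 4: x=-1 → posterior Inverse-Gamma(13, 16/3)
obs 5: x=-8 → posterior Inverse-Gamma(27/2, 70/3)
obs 6: x=-2 → posterior Inverse-Gamma(14, 70/3)
obs 7: x=-1/2 → posterior Inverse-Gamma(29/2, 587/24)
obs 8: x=-8 → posterior Inverse-Gamma(15, 1019/24)
obs 9: x=0 → posterior Inverse-Gamma(31/2, 1067/24)

alpha=31/2, beta=1067/24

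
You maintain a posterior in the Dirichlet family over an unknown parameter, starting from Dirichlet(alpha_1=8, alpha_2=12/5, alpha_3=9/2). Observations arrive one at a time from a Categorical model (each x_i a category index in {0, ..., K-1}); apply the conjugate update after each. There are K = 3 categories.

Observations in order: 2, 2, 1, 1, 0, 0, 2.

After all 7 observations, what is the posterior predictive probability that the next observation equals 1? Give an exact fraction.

44/219

obs 1: x=2 → posterior Dirichlet(8, 12/5, 11/2)
obs 2: x=2 → posterior Dirichlet(8, 12/5, 13/2)
obs 3: x=1 → posterior Dirichlet(8, 17/5, 13/2)
obs 4: x=1 → posterior Dirichlet(8, 22/5, 13/2)
obs 5: x=0 → posterior Dirichlet(9, 22/5, 13/2)
obs 6: x=0 → posterior Dirichlet(10, 22/5, 13/2)
obs 7: x=2 → posterior Dirichlet(10, 22/5, 15/2)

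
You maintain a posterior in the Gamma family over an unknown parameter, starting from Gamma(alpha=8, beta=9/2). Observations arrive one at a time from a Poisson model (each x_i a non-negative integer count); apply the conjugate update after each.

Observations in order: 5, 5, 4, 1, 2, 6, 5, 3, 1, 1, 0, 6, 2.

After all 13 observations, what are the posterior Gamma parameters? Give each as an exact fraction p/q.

alpha=49, beta=35/2

obs 1: x=5 → posterior Gamma(13, 11/2)
obs 2: x=5 → posterior Gamma(18, 13/2)
obs 3: x=4 → posterior Gamma(22, 15/2)
obs 4: x=1 → posterior Gamma(23, 17/2)
obs 5: x=2 → posterior Gamma(25, 19/2)
obs 6: x=6 → posterior Gamma(31, 21/2)
obs 7: x=5 → posterior Gamma(36, 23/2)
obs 8: x=3 → posterior Gamma(39, 25/2)
obs 9: x=1 → posterior Gamma(40, 27/2)
obs 10: x=1 → posterior Gamma(41, 29/2)
obs 11: x=0 → posterior Gamma(41, 31/2)
obs 12: x=6 → posterior Gamma(47, 33/2)
obs 13: x=2 → posterior Gamma(49, 35/2)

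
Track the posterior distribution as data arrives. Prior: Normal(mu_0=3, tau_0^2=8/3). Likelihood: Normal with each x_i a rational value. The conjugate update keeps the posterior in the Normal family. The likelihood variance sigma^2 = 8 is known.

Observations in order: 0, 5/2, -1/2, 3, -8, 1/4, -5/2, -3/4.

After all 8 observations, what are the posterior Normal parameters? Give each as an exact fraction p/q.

mu_0=3/11, tau_0^2=8/11

obs 1: x=0 → posterior Normal(9/4, 2)
obs 2: x=5/2 → posterior Normal(23/10, 8/5)
obs 3: x=-1/2 → posterior Normal(11/6, 4/3)
obs 4: x=3 → posterior Normal(2, 8/7)
obs 5: x=-8 → posterior Normal(3/4, 1)
obs 6: x=1/4 → posterior Normal(25/36, 8/9)
obs 7: x=-5/2 → posterior Normal(3/8, 4/5)
obs 8: x=-3/4 → posterior Normal(3/11, 8/11)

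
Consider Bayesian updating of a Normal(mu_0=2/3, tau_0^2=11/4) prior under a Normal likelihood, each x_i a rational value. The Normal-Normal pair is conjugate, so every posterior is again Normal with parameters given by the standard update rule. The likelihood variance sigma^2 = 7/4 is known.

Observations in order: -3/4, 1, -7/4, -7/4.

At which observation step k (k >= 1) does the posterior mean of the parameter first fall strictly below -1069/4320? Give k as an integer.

obs 1: x=-3/4 → posterior Normal(-43/216, 77/72)
obs 2: x=1 → posterior Normal(89/348, 77/116)
obs 3: x=-7/4 → posterior Normal(-71/240, 77/160)
obs 4: x=-7/4 → posterior Normal(-373/612, 77/204)

k = 3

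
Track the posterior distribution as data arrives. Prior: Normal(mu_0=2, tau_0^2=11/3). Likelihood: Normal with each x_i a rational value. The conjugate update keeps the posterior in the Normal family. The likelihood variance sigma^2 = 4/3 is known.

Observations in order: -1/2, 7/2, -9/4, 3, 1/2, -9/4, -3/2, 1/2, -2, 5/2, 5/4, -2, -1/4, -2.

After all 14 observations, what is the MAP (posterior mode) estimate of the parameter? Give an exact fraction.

obs 1: x=-1/2 → posterior Normal(1/6, 44/45)
obs 2: x=7/2 → posterior Normal(41/26, 22/39)
obs 3: x=-9/4 → posterior Normal(65/148, 44/111)
obs 4: x=3 → posterior Normal(197/192, 11/36)
obs 5: x=1/2 → posterior Normal(219/236, 44/177)
obs 6: x=-9/4 → posterior Normal(3/7, 22/105)
obs 7: x=-3/2 → posterior Normal(1/6, 44/243)
obs 8: x=1/2 → posterior Normal(19/92, 11/69)
obs 9: x=-2 → posterior Normal(-3/103, 44/309)
obs 10: x=5/2 → posterior Normal(49/228, 22/171)
obs 11: x=5/4 → posterior Normal(153/500, 44/375)
obs 12: x=-2 → posterior Normal(65/544, 11/102)
obs 13: x=-1/4 → posterior Normal(9/98, 44/441)
obs 14: x=-2 → posterior Normal(-17/316, 22/237)

-17/316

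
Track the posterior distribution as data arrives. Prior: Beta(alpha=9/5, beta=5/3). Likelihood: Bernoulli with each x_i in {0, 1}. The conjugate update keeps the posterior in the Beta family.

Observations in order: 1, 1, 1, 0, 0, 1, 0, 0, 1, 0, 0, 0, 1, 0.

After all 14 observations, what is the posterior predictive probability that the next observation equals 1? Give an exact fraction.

obs 1: x=1 → posterior Beta(14/5, 5/3)
obs 2: x=1 → posterior Beta(19/5, 5/3)
obs 3: x=1 → posterior Beta(24/5, 5/3)
obs 4: x=0 → posterior Beta(24/5, 8/3)
obs 5: x=0 → posterior Beta(24/5, 11/3)
obs 6: x=1 → posterior Beta(29/5, 11/3)
obs 7: x=0 → posterior Beta(29/5, 14/3)
obs 8: x=0 → posterior Beta(29/5, 17/3)
obs 9: x=1 → posterior Beta(34/5, 17/3)
obs 10: x=0 → posterior Beta(34/5, 20/3)
obs 11: x=0 → posterior Beta(34/5, 23/3)
obs 12: x=0 → posterior Beta(34/5, 26/3)
obs 13: x=1 → posterior Beta(39/5, 26/3)
obs 14: x=0 → posterior Beta(39/5, 29/3)

117/262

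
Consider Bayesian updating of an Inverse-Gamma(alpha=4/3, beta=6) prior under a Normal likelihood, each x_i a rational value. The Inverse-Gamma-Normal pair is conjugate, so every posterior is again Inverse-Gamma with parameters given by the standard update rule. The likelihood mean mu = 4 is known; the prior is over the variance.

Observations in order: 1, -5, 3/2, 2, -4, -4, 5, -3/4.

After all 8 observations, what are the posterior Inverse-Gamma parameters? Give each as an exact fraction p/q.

alpha=16/3, beta=4221/32

obs 1: x=1 → posterior Inverse-Gamma(11/6, 21/2)
obs 2: x=-5 → posterior Inverse-Gamma(7/3, 51)
obs 3: x=3/2 → posterior Inverse-Gamma(17/6, 433/8)
obs 4: x=2 → posterior Inverse-Gamma(10/3, 449/8)
obs 5: x=-4 → posterior Inverse-Gamma(23/6, 705/8)
obs 6: x=-4 → posterior Inverse-Gamma(13/3, 961/8)
obs 7: x=5 → posterior Inverse-Gamma(29/6, 965/8)
obs 8: x=-3/4 → posterior Inverse-Gamma(16/3, 4221/32)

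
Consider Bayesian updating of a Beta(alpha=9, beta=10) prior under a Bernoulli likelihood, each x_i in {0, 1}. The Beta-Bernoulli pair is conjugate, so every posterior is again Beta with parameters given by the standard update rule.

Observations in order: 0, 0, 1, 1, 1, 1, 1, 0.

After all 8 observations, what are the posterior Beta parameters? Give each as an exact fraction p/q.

obs 1: x=0 → posterior Beta(9, 11)
obs 2: x=0 → posterior Beta(9, 12)
obs 3: x=1 → posterior Beta(10, 12)
obs 4: x=1 → posterior Beta(11, 12)
obs 5: x=1 → posterior Beta(12, 12)
obs 6: x=1 → posterior Beta(13, 12)
obs 7: x=1 → posterior Beta(14, 12)
obs 8: x=0 → posterior Beta(14, 13)

alpha=14, beta=13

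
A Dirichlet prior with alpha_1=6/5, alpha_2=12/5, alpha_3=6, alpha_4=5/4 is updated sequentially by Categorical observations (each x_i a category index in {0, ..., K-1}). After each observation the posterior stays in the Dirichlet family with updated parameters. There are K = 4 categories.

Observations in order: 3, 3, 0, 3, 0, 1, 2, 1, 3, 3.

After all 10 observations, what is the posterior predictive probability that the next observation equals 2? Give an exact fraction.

obs 1: x=3 → posterior Dirichlet(6/5, 12/5, 6, 9/4)
obs 2: x=3 → posterior Dirichlet(6/5, 12/5, 6, 13/4)
obs 3: x=0 → posterior Dirichlet(11/5, 12/5, 6, 13/4)
obs 4: x=3 → posterior Dirichlet(11/5, 12/5, 6, 17/4)
obs 5: x=0 → posterior Dirichlet(16/5, 12/5, 6, 17/4)
obs 6: x=1 → posterior Dirichlet(16/5, 17/5, 6, 17/4)
obs 7: x=2 → posterior Dirichlet(16/5, 17/5, 7, 17/4)
obs 8: x=1 → posterior Dirichlet(16/5, 22/5, 7, 17/4)
obs 9: x=3 → posterior Dirichlet(16/5, 22/5, 7, 21/4)
obs 10: x=3 → posterior Dirichlet(16/5, 22/5, 7, 25/4)

140/417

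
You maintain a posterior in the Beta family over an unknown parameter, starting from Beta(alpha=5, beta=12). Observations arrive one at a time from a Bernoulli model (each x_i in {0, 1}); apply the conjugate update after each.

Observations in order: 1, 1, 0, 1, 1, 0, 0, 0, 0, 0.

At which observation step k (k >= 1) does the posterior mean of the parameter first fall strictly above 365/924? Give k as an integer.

k = 5

obs 1: x=1 → posterior Beta(6, 12)
obs 2: x=1 → posterior Beta(7, 12)
obs 3: x=0 → posterior Beta(7, 13)
obs 4: x=1 → posterior Beta(8, 13)
obs 5: x=1 → posterior Beta(9, 13)
obs 6: x=0 → posterior Beta(9, 14)
obs 7: x=0 → posterior Beta(9, 15)
obs 8: x=0 → posterior Beta(9, 16)
obs 9: x=0 → posterior Beta(9, 17)
obs 10: x=0 → posterior Beta(9, 18)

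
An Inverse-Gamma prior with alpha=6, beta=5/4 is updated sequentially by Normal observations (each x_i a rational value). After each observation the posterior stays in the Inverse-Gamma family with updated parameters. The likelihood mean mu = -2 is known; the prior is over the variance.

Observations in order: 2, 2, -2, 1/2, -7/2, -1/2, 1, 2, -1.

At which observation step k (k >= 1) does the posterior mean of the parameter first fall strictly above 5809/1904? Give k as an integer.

obs 1: x=2 → posterior Inverse-Gamma(13/2, 37/4)
obs 2: x=2 → posterior Inverse-Gamma(7, 69/4)
obs 3: x=-2 → posterior Inverse-Gamma(15/2, 69/4)
obs 4: x=1/2 → posterior Inverse-Gamma(8, 163/8)
obs 5: x=-7/2 → posterior Inverse-Gamma(17/2, 43/2)
obs 6: x=-1/2 → posterior Inverse-Gamma(9, 181/8)
obs 7: x=1 → posterior Inverse-Gamma(19/2, 217/8)
obs 8: x=2 → posterior Inverse-Gamma(10, 281/8)
obs 9: x=-1 → posterior Inverse-Gamma(21/2, 285/8)

k = 7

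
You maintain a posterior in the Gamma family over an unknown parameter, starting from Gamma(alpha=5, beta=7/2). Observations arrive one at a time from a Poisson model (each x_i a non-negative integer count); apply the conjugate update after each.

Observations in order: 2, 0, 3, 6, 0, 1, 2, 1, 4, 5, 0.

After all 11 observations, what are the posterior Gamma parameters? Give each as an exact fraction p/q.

obs 1: x=2 → posterior Gamma(7, 9/2)
obs 2: x=0 → posterior Gamma(7, 11/2)
obs 3: x=3 → posterior Gamma(10, 13/2)
obs 4: x=6 → posterior Gamma(16, 15/2)
obs 5: x=0 → posterior Gamma(16, 17/2)
obs 6: x=1 → posterior Gamma(17, 19/2)
obs 7: x=2 → posterior Gamma(19, 21/2)
obs 8: x=1 → posterior Gamma(20, 23/2)
obs 9: x=4 → posterior Gamma(24, 25/2)
obs 10: x=5 → posterior Gamma(29, 27/2)
obs 11: x=0 → posterior Gamma(29, 29/2)

alpha=29, beta=29/2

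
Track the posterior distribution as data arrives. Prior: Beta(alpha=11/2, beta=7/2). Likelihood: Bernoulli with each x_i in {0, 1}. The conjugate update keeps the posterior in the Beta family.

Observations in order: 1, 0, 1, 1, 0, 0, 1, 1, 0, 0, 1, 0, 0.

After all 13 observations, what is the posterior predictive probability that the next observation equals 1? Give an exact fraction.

obs 1: x=1 → posterior Beta(13/2, 7/2)
obs 2: x=0 → posterior Beta(13/2, 9/2)
obs 3: x=1 → posterior Beta(15/2, 9/2)
obs 4: x=1 → posterior Beta(17/2, 9/2)
obs 5: x=0 → posterior Beta(17/2, 11/2)
obs 6: x=0 → posterior Beta(17/2, 13/2)
obs 7: x=1 → posterior Beta(19/2, 13/2)
obs 8: x=1 → posterior Beta(21/2, 13/2)
obs 9: x=0 → posterior Beta(21/2, 15/2)
obs 10: x=0 → posterior Beta(21/2, 17/2)
obs 11: x=1 → posterior Beta(23/2, 17/2)
obs 12: x=0 → posterior Beta(23/2, 19/2)
obs 13: x=0 → posterior Beta(23/2, 21/2)

23/44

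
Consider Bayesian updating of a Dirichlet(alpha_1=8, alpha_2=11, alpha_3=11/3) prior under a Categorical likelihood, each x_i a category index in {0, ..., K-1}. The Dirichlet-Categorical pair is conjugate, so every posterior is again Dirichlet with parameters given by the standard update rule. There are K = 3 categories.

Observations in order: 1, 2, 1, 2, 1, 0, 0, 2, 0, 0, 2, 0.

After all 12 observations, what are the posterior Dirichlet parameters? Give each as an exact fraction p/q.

alpha_1=13, alpha_2=14, alpha_3=23/3

obs 1: x=1 → posterior Dirichlet(8, 12, 11/3)
obs 2: x=2 → posterior Dirichlet(8, 12, 14/3)
obs 3: x=1 → posterior Dirichlet(8, 13, 14/3)
obs 4: x=2 → posterior Dirichlet(8, 13, 17/3)
obs 5: x=1 → posterior Dirichlet(8, 14, 17/3)
obs 6: x=0 → posterior Dirichlet(9, 14, 17/3)
obs 7: x=0 → posterior Dirichlet(10, 14, 17/3)
obs 8: x=2 → posterior Dirichlet(10, 14, 20/3)
obs 9: x=0 → posterior Dirichlet(11, 14, 20/3)
obs 10: x=0 → posterior Dirichlet(12, 14, 20/3)
obs 11: x=2 → posterior Dirichlet(12, 14, 23/3)
obs 12: x=0 → posterior Dirichlet(13, 14, 23/3)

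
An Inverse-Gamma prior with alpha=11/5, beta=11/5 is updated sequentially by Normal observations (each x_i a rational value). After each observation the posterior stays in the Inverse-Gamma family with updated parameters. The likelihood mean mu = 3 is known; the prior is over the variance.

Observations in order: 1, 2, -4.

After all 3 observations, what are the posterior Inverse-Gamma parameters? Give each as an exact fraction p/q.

alpha=37/10, beta=146/5

obs 1: x=1 → posterior Inverse-Gamma(27/10, 21/5)
obs 2: x=2 → posterior Inverse-Gamma(16/5, 47/10)
obs 3: x=-4 → posterior Inverse-Gamma(37/10, 146/5)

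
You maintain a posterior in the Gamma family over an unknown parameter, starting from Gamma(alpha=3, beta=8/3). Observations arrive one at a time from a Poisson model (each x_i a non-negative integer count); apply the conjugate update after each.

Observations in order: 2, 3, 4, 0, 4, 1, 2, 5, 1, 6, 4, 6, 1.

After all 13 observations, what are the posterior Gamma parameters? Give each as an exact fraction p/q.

alpha=42, beta=47/3

obs 1: x=2 → posterior Gamma(5, 11/3)
obs 2: x=3 → posterior Gamma(8, 14/3)
obs 3: x=4 → posterior Gamma(12, 17/3)
obs 4: x=0 → posterior Gamma(12, 20/3)
obs 5: x=4 → posterior Gamma(16, 23/3)
obs 6: x=1 → posterior Gamma(17, 26/3)
obs 7: x=2 → posterior Gamma(19, 29/3)
obs 8: x=5 → posterior Gamma(24, 32/3)
obs 9: x=1 → posterior Gamma(25, 35/3)
obs 10: x=6 → posterior Gamma(31, 38/3)
obs 11: x=4 → posterior Gamma(35, 41/3)
obs 12: x=6 → posterior Gamma(41, 44/3)
obs 13: x=1 → posterior Gamma(42, 47/3)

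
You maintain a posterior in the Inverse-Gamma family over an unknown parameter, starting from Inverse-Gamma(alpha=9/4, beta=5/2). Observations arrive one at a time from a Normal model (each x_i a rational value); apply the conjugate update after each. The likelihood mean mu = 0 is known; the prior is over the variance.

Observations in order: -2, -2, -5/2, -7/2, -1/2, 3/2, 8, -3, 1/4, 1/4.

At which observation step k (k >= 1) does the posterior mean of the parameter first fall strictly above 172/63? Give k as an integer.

obs 1: x=-2 → posterior Inverse-Gamma(11/4, 9/2)
obs 2: x=-2 → posterior Inverse-Gamma(13/4, 13/2)
obs 3: x=-5/2 → posterior Inverse-Gamma(15/4, 77/8)
obs 4: x=-7/2 → posterior Inverse-Gamma(17/4, 63/4)
obs 5: x=-1/2 → posterior Inverse-Gamma(19/4, 127/8)
obs 6: x=3/2 → posterior Inverse-Gamma(21/4, 17)
obs 7: x=8 → posterior Inverse-Gamma(23/4, 49)
obs 8: x=-3 → posterior Inverse-Gamma(25/4, 107/2)
obs 9: x=1/4 → posterior Inverse-Gamma(27/4, 1713/32)
obs 10: x=1/4 → posterior Inverse-Gamma(29/4, 857/16)

k = 2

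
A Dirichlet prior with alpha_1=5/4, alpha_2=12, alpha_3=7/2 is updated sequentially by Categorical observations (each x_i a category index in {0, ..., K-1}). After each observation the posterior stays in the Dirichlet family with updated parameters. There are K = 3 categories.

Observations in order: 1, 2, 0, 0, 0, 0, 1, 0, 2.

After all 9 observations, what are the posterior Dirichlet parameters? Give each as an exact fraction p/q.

obs 1: x=1 → posterior Dirichlet(5/4, 13, 7/2)
obs 2: x=2 → posterior Dirichlet(5/4, 13, 9/2)
obs 3: x=0 → posterior Dirichlet(9/4, 13, 9/2)
obs 4: x=0 → posterior Dirichlet(13/4, 13, 9/2)
obs 5: x=0 → posterior Dirichlet(17/4, 13, 9/2)
obs 6: x=0 → posterior Dirichlet(21/4, 13, 9/2)
obs 7: x=1 → posterior Dirichlet(21/4, 14, 9/2)
obs 8: x=0 → posterior Dirichlet(25/4, 14, 9/2)
obs 9: x=2 → posterior Dirichlet(25/4, 14, 11/2)

alpha_1=25/4, alpha_2=14, alpha_3=11/2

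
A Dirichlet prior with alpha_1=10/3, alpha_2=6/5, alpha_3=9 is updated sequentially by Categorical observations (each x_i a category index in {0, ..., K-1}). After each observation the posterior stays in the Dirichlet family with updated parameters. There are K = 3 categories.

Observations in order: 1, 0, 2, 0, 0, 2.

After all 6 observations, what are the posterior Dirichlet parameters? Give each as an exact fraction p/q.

obs 1: x=1 → posterior Dirichlet(10/3, 11/5, 9)
obs 2: x=0 → posterior Dirichlet(13/3, 11/5, 9)
obs 3: x=2 → posterior Dirichlet(13/3, 11/5, 10)
obs 4: x=0 → posterior Dirichlet(16/3, 11/5, 10)
obs 5: x=0 → posterior Dirichlet(19/3, 11/5, 10)
obs 6: x=2 → posterior Dirichlet(19/3, 11/5, 11)

alpha_1=19/3, alpha_2=11/5, alpha_3=11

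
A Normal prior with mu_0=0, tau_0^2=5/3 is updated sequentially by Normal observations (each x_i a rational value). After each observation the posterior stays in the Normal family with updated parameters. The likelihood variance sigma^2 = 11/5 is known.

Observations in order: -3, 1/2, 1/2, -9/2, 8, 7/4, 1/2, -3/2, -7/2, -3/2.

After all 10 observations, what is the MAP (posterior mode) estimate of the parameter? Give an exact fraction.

obs 1: x=-3 → posterior Normal(-75/58, 55/58)
obs 2: x=1/2 → posterior Normal(-125/166, 55/83)
obs 3: x=1/2 → posterior Normal(-25/54, 55/108)
obs 4: x=-9/2 → posterior Normal(-325/266, 55/133)
obs 5: x=8 → posterior Normal(75/316, 55/158)
obs 6: x=7/4 → posterior Normal(325/732, 55/183)
obs 7: x=1/2 → posterior Normal(375/832, 55/208)
obs 8: x=-3/2 → posterior Normal(225/932, 55/233)
obs 9: x=-7/2 → posterior Normal(-125/1032, 55/258)
obs 10: x=-3/2 → posterior Normal(-275/1132, 55/283)

-275/1132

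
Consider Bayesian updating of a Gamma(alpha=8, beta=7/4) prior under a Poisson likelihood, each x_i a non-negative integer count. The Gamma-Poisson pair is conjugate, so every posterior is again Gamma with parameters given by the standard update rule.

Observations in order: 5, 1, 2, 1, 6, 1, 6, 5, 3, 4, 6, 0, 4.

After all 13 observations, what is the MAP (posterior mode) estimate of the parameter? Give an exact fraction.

204/59

obs 1: x=5 → posterior Gamma(13, 11/4)
obs 2: x=1 → posterior Gamma(14, 15/4)
obs 3: x=2 → posterior Gamma(16, 19/4)
obs 4: x=1 → posterior Gamma(17, 23/4)
obs 5: x=6 → posterior Gamma(23, 27/4)
obs 6: x=1 → posterior Gamma(24, 31/4)
obs 7: x=6 → posterior Gamma(30, 35/4)
obs 8: x=5 → posterior Gamma(35, 39/4)
obs 9: x=3 → posterior Gamma(38, 43/4)
obs 10: x=4 → posterior Gamma(42, 47/4)
obs 11: x=6 → posterior Gamma(48, 51/4)
obs 12: x=0 → posterior Gamma(48, 55/4)
obs 13: x=4 → posterior Gamma(52, 59/4)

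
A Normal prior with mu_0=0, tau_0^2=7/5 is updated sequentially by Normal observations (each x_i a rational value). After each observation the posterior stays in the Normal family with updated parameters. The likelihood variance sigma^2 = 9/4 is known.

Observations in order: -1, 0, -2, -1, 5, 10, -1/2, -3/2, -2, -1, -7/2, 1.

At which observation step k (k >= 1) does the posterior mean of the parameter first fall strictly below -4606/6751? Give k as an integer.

k = 4

obs 1: x=-1 → posterior Normal(-28/73, 63/73)
obs 2: x=0 → posterior Normal(-28/101, 63/101)
obs 3: x=-2 → posterior Normal(-28/43, 21/43)
obs 4: x=-1 → posterior Normal(-112/157, 63/157)
obs 5: x=5 → posterior Normal(28/185, 63/185)
obs 6: x=10 → posterior Normal(308/213, 21/71)
obs 7: x=-1/2 → posterior Normal(294/241, 63/241)
obs 8: x=-3/2 → posterior Normal(252/269, 63/269)
obs 9: x=-2 → posterior Normal(196/297, 7/33)
obs 10: x=-1 → posterior Normal(168/325, 63/325)
obs 11: x=-7/2 → posterior Normal(70/353, 63/353)
obs 12: x=1 → posterior Normal(98/381, 21/127)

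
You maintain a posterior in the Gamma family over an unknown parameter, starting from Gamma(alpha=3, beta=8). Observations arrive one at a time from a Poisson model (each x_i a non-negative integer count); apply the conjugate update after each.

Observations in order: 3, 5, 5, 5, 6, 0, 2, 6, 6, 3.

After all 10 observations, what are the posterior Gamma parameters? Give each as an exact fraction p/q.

alpha=44, beta=18

obs 1: x=3 → posterior Gamma(6, 9)
obs 2: x=5 → posterior Gamma(11, 10)
obs 3: x=5 → posterior Gamma(16, 11)
obs 4: x=5 → posterior Gamma(21, 12)
obs 5: x=6 → posterior Gamma(27, 13)
obs 6: x=0 → posterior Gamma(27, 14)
obs 7: x=2 → posterior Gamma(29, 15)
obs 8: x=6 → posterior Gamma(35, 16)
obs 9: x=6 → posterior Gamma(41, 17)
obs 10: x=3 → posterior Gamma(44, 18)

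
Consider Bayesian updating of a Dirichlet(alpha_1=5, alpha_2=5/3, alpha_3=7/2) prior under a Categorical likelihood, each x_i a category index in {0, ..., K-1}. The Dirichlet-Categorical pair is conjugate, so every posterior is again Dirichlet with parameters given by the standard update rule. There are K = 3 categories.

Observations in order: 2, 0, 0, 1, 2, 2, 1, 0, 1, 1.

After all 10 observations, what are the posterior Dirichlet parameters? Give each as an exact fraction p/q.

obs 1: x=2 → posterior Dirichlet(5, 5/3, 9/2)
obs 2: x=0 → posterior Dirichlet(6, 5/3, 9/2)
obs 3: x=0 → posterior Dirichlet(7, 5/3, 9/2)
obs 4: x=1 → posterior Dirichlet(7, 8/3, 9/2)
obs 5: x=2 → posterior Dirichlet(7, 8/3, 11/2)
obs 6: x=2 → posterior Dirichlet(7, 8/3, 13/2)
obs 7: x=1 → posterior Dirichlet(7, 11/3, 13/2)
obs 8: x=0 → posterior Dirichlet(8, 11/3, 13/2)
obs 9: x=1 → posterior Dirichlet(8, 14/3, 13/2)
obs 10: x=1 → posterior Dirichlet(8, 17/3, 13/2)

alpha_1=8, alpha_2=17/3, alpha_3=13/2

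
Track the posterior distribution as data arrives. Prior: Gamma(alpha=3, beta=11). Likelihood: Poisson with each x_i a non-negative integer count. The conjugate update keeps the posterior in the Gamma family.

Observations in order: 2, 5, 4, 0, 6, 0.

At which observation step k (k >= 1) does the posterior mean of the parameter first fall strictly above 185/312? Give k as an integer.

obs 1: x=2 → posterior Gamma(5, 12)
obs 2: x=5 → posterior Gamma(10, 13)
obs 3: x=4 → posterior Gamma(14, 14)
obs 4: x=0 → posterior Gamma(14, 15)
obs 5: x=6 → posterior Gamma(20, 16)
obs 6: x=0 → posterior Gamma(20, 17)

k = 2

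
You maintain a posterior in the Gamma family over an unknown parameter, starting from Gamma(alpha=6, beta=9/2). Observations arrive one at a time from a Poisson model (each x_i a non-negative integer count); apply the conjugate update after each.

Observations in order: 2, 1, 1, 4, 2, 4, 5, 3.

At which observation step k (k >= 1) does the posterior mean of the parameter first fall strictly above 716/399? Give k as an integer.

obs 1: x=2 → posterior Gamma(8, 11/2)
obs 2: x=1 → posterior Gamma(9, 13/2)
obs 3: x=1 → posterior Gamma(10, 15/2)
obs 4: x=4 → posterior Gamma(14, 17/2)
obs 5: x=2 → posterior Gamma(16, 19/2)
obs 6: x=4 → posterior Gamma(20, 21/2)
obs 7: x=5 → posterior Gamma(25, 23/2)
obs 8: x=3 → posterior Gamma(28, 25/2)

k = 6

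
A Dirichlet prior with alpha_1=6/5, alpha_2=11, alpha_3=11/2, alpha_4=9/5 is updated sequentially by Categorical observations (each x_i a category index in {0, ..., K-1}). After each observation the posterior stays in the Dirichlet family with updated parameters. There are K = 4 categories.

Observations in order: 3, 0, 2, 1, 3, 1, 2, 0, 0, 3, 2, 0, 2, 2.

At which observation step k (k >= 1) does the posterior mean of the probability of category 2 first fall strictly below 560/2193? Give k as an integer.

obs 1: x=3 → posterior Dirichlet(6/5, 11, 11/2, 14/5)
obs 2: x=0 → posterior Dirichlet(11/5, 11, 11/2, 14/5)
obs 3: x=2 → posterior Dirichlet(11/5, 11, 13/2, 14/5)
obs 4: x=1 → posterior Dirichlet(11/5, 12, 13/2, 14/5)
obs 5: x=3 → posterior Dirichlet(11/5, 12, 13/2, 19/5)
obs 6: x=1 → posterior Dirichlet(11/5, 13, 13/2, 19/5)
obs 7: x=2 → posterior Dirichlet(11/5, 13, 15/2, 19/5)
obs 8: x=0 → posterior Dirichlet(16/5, 13, 15/2, 19/5)
obs 9: x=0 → posterior Dirichlet(21/5, 13, 15/2, 19/5)
obs 10: x=3 → posterior Dirichlet(21/5, 13, 15/2, 24/5)
obs 11: x=2 → posterior Dirichlet(21/5, 13, 17/2, 24/5)
obs 12: x=0 → posterior Dirichlet(26/5, 13, 17/2, 24/5)
obs 13: x=2 → posterior Dirichlet(26/5, 13, 19/2, 24/5)
obs 14: x=2 → posterior Dirichlet(26/5, 13, 21/2, 24/5)

k = 6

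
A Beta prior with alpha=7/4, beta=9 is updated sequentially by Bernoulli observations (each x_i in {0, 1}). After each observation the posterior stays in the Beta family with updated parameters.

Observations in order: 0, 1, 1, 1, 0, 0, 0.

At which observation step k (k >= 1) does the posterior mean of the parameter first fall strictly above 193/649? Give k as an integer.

k = 4

obs 1: x=0 → posterior Beta(7/4, 10)
obs 2: x=1 → posterior Beta(11/4, 10)
obs 3: x=1 → posterior Beta(15/4, 10)
obs 4: x=1 → posterior Beta(19/4, 10)
obs 5: x=0 → posterior Beta(19/4, 11)
obs 6: x=0 → posterior Beta(19/4, 12)
obs 7: x=0 → posterior Beta(19/4, 13)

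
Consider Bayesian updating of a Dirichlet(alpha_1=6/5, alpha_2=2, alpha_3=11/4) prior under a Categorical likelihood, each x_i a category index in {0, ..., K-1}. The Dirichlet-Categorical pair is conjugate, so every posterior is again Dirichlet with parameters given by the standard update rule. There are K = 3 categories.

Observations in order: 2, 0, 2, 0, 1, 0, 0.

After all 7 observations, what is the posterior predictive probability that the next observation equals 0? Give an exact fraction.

104/259

obs 1: x=2 → posterior Dirichlet(6/5, 2, 15/4)
obs 2: x=0 → posterior Dirichlet(11/5, 2, 15/4)
obs 3: x=2 → posterior Dirichlet(11/5, 2, 19/4)
obs 4: x=0 → posterior Dirichlet(16/5, 2, 19/4)
obs 5: x=1 → posterior Dirichlet(16/5, 3, 19/4)
obs 6: x=0 → posterior Dirichlet(21/5, 3, 19/4)
obs 7: x=0 → posterior Dirichlet(26/5, 3, 19/4)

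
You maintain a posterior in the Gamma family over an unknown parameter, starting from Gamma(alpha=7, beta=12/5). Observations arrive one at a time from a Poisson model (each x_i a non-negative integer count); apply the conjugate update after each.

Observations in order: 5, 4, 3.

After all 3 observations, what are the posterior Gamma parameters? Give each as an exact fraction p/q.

obs 1: x=5 → posterior Gamma(12, 17/5)
obs 2: x=4 → posterior Gamma(16, 22/5)
obs 3: x=3 → posterior Gamma(19, 27/5)

alpha=19, beta=27/5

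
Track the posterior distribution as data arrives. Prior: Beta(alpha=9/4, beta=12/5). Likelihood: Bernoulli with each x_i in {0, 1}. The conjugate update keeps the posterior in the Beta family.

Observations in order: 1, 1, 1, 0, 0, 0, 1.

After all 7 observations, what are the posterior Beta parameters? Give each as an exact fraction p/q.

alpha=25/4, beta=27/5

obs 1: x=1 → posterior Beta(13/4, 12/5)
obs 2: x=1 → posterior Beta(17/4, 12/5)
obs 3: x=1 → posterior Beta(21/4, 12/5)
obs 4: x=0 → posterior Beta(21/4, 17/5)
obs 5: x=0 → posterior Beta(21/4, 22/5)
obs 6: x=0 → posterior Beta(21/4, 27/5)
obs 7: x=1 → posterior Beta(25/4, 27/5)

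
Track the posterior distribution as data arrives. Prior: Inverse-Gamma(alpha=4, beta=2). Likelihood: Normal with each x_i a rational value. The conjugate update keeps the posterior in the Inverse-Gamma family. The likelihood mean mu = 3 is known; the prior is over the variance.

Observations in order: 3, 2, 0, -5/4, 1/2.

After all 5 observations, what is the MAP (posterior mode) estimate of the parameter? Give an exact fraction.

613/240

obs 1: x=3 → posterior Inverse-Gamma(9/2, 2)
obs 2: x=2 → posterior Inverse-Gamma(5, 5/2)
obs 3: x=0 → posterior Inverse-Gamma(11/2, 7)
obs 4: x=-5/4 → posterior Inverse-Gamma(6, 513/32)
obs 5: x=1/2 → posterior Inverse-Gamma(13/2, 613/32)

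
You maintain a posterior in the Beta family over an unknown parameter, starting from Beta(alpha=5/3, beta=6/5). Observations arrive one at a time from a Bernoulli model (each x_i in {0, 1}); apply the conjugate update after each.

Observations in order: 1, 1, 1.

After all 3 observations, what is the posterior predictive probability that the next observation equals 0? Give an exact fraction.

obs 1: x=1 → posterior Beta(8/3, 6/5)
obs 2: x=1 → posterior Beta(11/3, 6/5)
obs 3: x=1 → posterior Beta(14/3, 6/5)

9/44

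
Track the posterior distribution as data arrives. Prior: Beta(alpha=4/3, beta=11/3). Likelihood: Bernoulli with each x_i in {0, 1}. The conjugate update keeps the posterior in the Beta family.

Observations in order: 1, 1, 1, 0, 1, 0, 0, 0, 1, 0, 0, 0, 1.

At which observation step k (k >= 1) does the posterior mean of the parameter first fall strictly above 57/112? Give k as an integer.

k = 3

obs 1: x=1 → posterior Beta(7/3, 11/3)
obs 2: x=1 → posterior Beta(10/3, 11/3)
obs 3: x=1 → posterior Beta(13/3, 11/3)
obs 4: x=0 → posterior Beta(13/3, 14/3)
obs 5: x=1 → posterior Beta(16/3, 14/3)
obs 6: x=0 → posterior Beta(16/3, 17/3)
obs 7: x=0 → posterior Beta(16/3, 20/3)
obs 8: x=0 → posterior Beta(16/3, 23/3)
obs 9: x=1 → posterior Beta(19/3, 23/3)
obs 10: x=0 → posterior Beta(19/3, 26/3)
obs 11: x=0 → posterior Beta(19/3, 29/3)
obs 12: x=0 → posterior Beta(19/3, 32/3)
obs 13: x=1 → posterior Beta(22/3, 32/3)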